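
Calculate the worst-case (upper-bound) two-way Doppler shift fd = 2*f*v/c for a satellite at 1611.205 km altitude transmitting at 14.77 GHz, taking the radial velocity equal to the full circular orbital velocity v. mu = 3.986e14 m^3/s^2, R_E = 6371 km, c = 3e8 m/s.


r = 7.982205e+06 m
v = sqrt(mu/r) = 7066.5463 m/s (worst-case radial velocity)
f = 14.77 GHz = 1.477e+10 Hz
fd = 2*f*v/c = 2*1.477e+10*7066.5463/3.0e+08
fd = 695819.2587 Hz

695819.2587 Hz


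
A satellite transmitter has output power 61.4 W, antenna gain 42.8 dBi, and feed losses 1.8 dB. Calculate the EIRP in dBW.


Pt = 61.4 W = 17.8817 dBW
EIRP = Pt_dBW + Gt - losses = 17.8817 + 42.8 - 1.8 = 58.8817 dBW

58.8817 dBW


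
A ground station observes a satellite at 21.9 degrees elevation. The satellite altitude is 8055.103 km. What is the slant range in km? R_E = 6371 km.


h = 8055.103 km, el = 21.9 deg
d = -R_E*sin(el) + sqrt((R_E*sin(el))^2 + 2*R_E*h + h^2)
d = -6371.0000*sin(0.3822271) + sqrt((6371.0000*0.3729878)^2 + 2*6371.0000*8055.103 + 8055.103^2)
d = 10783.0882 km

10783.0882 km


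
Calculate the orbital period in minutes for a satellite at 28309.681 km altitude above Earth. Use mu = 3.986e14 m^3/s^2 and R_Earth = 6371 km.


r = 34680.6810 km = 3.4680681e+07 m
T = 2*pi*sqrt(r^3/mu) = 2*pi*sqrt(4.1712176e+22 / 3.986e14)
T = 64275.0830 s = 1071.2514 min

1071.2514 minutes


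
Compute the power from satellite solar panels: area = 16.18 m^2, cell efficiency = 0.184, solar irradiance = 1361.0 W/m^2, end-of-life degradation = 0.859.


P = area * eta * S * degradation
P = 16.18 * 0.184 * 1361.0 * 0.859
P = 3480.5480 W

3480.5480 W


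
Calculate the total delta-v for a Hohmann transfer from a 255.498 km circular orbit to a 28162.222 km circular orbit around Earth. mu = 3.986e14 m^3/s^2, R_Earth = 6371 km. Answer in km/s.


r1 = 6626.4980 km = 6.626498e+06 m
r2 = 34533.2220 km = 3.4533222e+07 m
dv1 = sqrt(mu/r1)*(sqrt(2*r2/(r1+r2)) - 1) = 2290.9118 m/s
dv2 = sqrt(mu/r2)*(1 - sqrt(2*r1/(r1+r2))) = 1469.5870 m/s
total dv = |dv1| + |dv2| = 2290.9118 + 1469.5870 = 3760.4988 m/s = 3.7605 km/s

3.7605 km/s


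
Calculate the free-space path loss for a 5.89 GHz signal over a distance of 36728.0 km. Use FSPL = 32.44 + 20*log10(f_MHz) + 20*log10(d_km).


f = 5.89 GHz = 5890.0000 MHz
d = 36728.0 km
FSPL = 32.44 + 20*log10(5890.0000) + 20*log10(36728.0)
FSPL = 32.44 + 75.4023 + 91.2999
FSPL = 199.1423 dB

199.1423 dB


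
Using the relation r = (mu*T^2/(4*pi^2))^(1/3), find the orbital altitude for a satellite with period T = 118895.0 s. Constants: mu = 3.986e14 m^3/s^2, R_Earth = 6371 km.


T = 118895.0 s
r = (mu*T^2/(4*pi^2))^(1/3) = (3.986e14 * 118895.0^2 / (4*pi^2))^(1/3)
r = 5.2259861e+07 m = 52259.8606 km
alt = r - R_E = 52259.8606 - 6371 = 45888.8606 km

45888.8606 km


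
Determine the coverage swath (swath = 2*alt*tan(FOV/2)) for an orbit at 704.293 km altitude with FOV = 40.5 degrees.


FOV = 40.5 deg = 0.7068583 rad
swath = 2 * alt * tan(FOV/2) = 2 * 704.293 * tan(0.3534292)
swath = 2 * 704.293 * 0.3689195
swath = 519.6548 km

519.6548 km


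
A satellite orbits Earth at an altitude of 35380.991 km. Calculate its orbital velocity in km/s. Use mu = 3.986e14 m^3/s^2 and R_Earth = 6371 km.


r = R_E + alt = 6371.0 + 35380.991 = 41751.9910 km = 4.1751991e+07 m
v = sqrt(mu/r) = sqrt(3.986e14 / 4.1751991e+07) = 3089.7977 m/s = 3.0898 km/s

3.0898 km/s


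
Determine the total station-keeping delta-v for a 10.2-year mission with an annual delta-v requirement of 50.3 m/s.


dV = rate * years = 50.3 * 10.2
dV = 513.0600 m/s

513.0600 m/s


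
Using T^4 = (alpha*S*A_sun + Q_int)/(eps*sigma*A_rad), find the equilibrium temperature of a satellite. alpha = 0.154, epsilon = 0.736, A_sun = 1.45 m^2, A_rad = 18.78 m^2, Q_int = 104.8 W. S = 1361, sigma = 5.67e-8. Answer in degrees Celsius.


Numerator = alpha*S*A_sun + Q_int = 0.154*1361*1.45 + 104.8 = 408.7113 W
Denominator = eps*sigma*A_rad = 0.736*5.67e-8*18.78 = 7.8371194e-07 W/K^4
T^4 = 5.2150705e+08 K^4
T = 151.1176 K = -122.0324 C

-122.0324 degrees Celsius


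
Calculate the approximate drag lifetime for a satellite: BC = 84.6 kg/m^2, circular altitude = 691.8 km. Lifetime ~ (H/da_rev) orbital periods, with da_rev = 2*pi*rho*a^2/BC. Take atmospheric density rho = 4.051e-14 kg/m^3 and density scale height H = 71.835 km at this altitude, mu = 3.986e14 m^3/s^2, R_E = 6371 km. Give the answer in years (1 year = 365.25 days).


a = R_E + alt = 7062.8000 km = 7.0628e+06 m
da_rev = 2*pi*rho*a^2/BC = 2*pi*4.051e-14*(7.0628e+06)^2/84.6 = 0.150080948 m per revolution
N = H/da_rev = 71835.0000 m / 0.150080948 m = 478641.6984 revolutions
P = 2*pi*sqrt(a^3/mu) = 5907.1307 s
lifetime = N*P = 478641.6984 * 5907.1307 = 2.8273991e+09 s = 32724.5266 days
years = 32724.5266 / 365.25 = 89.5949 years

89.5949 years


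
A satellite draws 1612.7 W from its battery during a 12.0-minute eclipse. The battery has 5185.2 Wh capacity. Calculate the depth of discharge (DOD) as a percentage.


E_used = P * t / 60 = 1612.7 * 12.0 / 60 = 322.5400 Wh
DOD = E_used / E_total * 100 = 322.5400 / 5185.2 * 100
DOD = 6.2204 %

6.2204 %


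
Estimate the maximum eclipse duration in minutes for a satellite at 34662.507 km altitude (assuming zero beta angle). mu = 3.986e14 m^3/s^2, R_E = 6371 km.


r = 41033.5070 km
T = 1378.6941 min
Eclipse fraction = arcsin(R_E/r)/pi = arcsin(6371.0000/41033.5070)/pi
= arcsin(0.1552634)/pi = 0.04962261
Eclipse duration = 0.04962261 * 1378.6941 = 68.4144 min

68.4144 minutes


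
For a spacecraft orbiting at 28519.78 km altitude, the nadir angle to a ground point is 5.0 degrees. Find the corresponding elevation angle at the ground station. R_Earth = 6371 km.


r = R_E + alt = 34890.7800 km
Law of sines in the satellite / Earth-center / ground-point triangle:
  sin(nadir)/R_E = sin(90 + el)/r  =>  cos(el) = (r/R_E)*sin(nadir)
cos(el) = (34890.7800 / 6371.0000) * sin(5.0 deg) = 0.4773084
el = arccos(0.4773084) = 61.4902 deg
(Earth-central angle = 90 - nadir - el = 23.5098 deg)

61.4902 degrees


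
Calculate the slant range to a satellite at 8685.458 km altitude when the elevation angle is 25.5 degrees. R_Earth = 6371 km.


h = 8685.458 km, el = 25.5 deg
d = -R_E*sin(el) + sqrt((R_E*sin(el))^2 + 2*R_E*h + h^2)
d = -6371.0000*sin(0.445059) + sqrt((6371.0000*0.4305111)^2 + 2*6371.0000*8685.458 + 8685.458^2)
d = 11172.3194 km

11172.3194 km


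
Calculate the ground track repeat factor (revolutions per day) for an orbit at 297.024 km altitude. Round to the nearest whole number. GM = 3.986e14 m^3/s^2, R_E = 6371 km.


r = 6.668024e+06 m
T = 2*pi*sqrt(r^3/mu) = 5418.8478 s = 90.3141 min
revs/day = 1440 / 90.3141 = 15.9443
Rounded: 16 revolutions per day

16 revolutions per day


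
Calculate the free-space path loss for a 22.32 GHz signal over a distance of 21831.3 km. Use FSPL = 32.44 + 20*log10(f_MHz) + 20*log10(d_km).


f = 22.32 GHz = 22320.0000 MHz
d = 21831.3 km
FSPL = 32.44 + 20*log10(22320.0000) + 20*log10(21831.3)
FSPL = 32.44 + 86.9739 + 86.7816
FSPL = 206.1955 dB

206.1955 dB


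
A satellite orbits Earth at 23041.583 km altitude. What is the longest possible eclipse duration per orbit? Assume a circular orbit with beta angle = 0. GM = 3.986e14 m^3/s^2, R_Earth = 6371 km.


r = 29412.5830 km
T = 836.6806 min
Eclipse fraction = arcsin(R_E/r)/pi = arcsin(6371.0000/29412.5830)/pi
= arcsin(0.216608)/pi = 0.06949934
Eclipse duration = 0.06949934 * 836.6806 = 58.1487 min

58.1487 minutes


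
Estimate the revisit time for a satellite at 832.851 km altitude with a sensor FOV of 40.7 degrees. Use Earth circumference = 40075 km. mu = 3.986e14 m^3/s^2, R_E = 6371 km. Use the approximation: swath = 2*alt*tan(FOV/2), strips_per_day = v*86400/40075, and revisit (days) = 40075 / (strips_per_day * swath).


swath = 2*832.851*tan(0.3551745) = 617.8149 km
v = sqrt(mu/r) = 7438.5157 m/s = 7.4385 km/s
strips/day = v*86400/40075 = 7.4385*86400/40075 = 16.0371
coverage/day = strips * swath = 16.0371 * 617.8149 = 9907.9746 km
revisit = 40075 / 9907.9746 = 4.0447 days

4.0447 days


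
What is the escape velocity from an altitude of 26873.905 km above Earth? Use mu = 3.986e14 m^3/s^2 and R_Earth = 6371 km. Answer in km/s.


r = 6371.0 + 26873.905 = 33244.9050 km = 3.3244905e+07 m
v_esc = sqrt(2*mu/r) = sqrt(2*3.986e14 / 3.3244905e+07)
v_esc = 4896.8984 m/s = 4.8969 km/s

4.8969 km/s


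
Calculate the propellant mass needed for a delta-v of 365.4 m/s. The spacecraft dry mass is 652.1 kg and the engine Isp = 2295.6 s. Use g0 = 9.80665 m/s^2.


ve = Isp * g0 = 2295.6 * 9.80665 = 22512.145740 m/s
mass ratio = exp(dv/ve) = exp(365.4/22512.145740) = 1.01636368
m_prop = m_dry * (mr - 1) = 652.1 * (1.01636368 - 1)
m_prop = 10.6708 kg

10.6708 kg


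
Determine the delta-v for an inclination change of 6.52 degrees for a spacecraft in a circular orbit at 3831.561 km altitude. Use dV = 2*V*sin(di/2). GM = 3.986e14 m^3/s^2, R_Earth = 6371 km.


r = 10202.5610 km = 1.0202561e+07 m
V = sqrt(mu/r) = 6250.4897 m/s
di = 6.52 deg = 0.1137955 rad
dV = 2*V*sin(di/2) = 2*6250.4897*sin(0.05689773)
dV = 710.8937 m/s = 0.7108937 km/s

0.7109 km/s


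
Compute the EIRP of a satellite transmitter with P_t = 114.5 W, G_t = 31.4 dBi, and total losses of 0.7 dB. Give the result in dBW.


Pt = 114.5 W = 20.5881 dBW
EIRP = Pt_dBW + Gt - losses = 20.5881 + 31.4 - 0.7 = 51.2881 dBW

51.2881 dBW


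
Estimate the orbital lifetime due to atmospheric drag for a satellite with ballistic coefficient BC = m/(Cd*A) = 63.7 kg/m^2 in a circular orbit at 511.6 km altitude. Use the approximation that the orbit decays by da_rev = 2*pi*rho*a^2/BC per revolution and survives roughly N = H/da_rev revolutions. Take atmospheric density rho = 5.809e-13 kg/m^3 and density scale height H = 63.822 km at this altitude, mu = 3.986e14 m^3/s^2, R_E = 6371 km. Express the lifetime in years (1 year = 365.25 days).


a = R_E + alt = 6882.6000 km = 6.8826e+06 m
da_rev = 2*pi*rho*a^2/BC = 2*pi*5.809e-13*(6.8826e+06)^2/63.7 = 2.714231 m per revolution
N = H/da_rev = 63822.0000 m / 2.714231 m = 23513.8388 revolutions
P = 2*pi*sqrt(a^3/mu) = 5682.5075 s
lifetime = N*P = 23513.8388 * 5682.5075 = 1.3361757e+08 s = 1546.4996 days
years = 1546.4996 / 365.25 = 4.2341 years

4.2341 years


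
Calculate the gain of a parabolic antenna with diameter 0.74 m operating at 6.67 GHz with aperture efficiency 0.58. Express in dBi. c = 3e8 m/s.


lambda = c/f = 3e8 / 6.67e+09 = 0.04497751 m
G = eta*(pi*D/lambda)^2 = 0.58*(pi*0.74/0.04497751)^2
G = 1549.5312 (linear)
G = 10*log10(1549.5312) = 31.9020 dBi

31.9020 dBi


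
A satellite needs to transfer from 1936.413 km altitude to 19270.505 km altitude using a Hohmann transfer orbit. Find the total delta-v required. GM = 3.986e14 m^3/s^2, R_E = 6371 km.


r1 = 8307.4130 km = 8.307413e+06 m
r2 = 25641.5050 km = 2.5641505e+07 m
dv1 = sqrt(mu/r1)*(sqrt(2*r2/(r1+r2)) - 1) = 1586.6779 m/s
dv2 = sqrt(mu/r2)*(1 - sqrt(2*r1/(r1+r2))) = 1184.4901 m/s
total dv = |dv1| + |dv2| = 1586.6779 + 1184.4901 = 2771.1680 m/s = 2.7712 km/s

2.7712 km/s


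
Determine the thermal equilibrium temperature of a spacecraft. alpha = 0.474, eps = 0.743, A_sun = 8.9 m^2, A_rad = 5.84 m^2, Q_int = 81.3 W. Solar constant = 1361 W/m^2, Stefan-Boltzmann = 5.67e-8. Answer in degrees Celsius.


Numerator = alpha*S*A_sun + Q_int = 0.474*1361*8.9 + 81.3 = 5822.8146 W
Denominator = eps*sigma*A_rad = 0.743*5.67e-8*5.84 = 2.460281e-07 W/K^4
T^4 = 2.3667274e+10 K^4
T = 392.2266 K = 119.0766 C

119.0766 degrees Celsius


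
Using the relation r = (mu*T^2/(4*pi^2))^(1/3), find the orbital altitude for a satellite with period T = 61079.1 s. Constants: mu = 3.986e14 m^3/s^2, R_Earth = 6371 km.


T = 61079.1 s
r = (mu*T^2/(4*pi^2))^(1/3) = (3.986e14 * 61079.1^2 / (4*pi^2))^(1/3)
r = 3.3521307e+07 m = 33521.3066 km
alt = r - R_E = 33521.3066 - 6371 = 27150.3066 km

27150.3066 km


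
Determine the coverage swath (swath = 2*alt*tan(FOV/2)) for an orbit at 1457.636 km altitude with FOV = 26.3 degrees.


FOV = 26.3 deg = 0.4590216 rad
swath = 2 * alt * tan(FOV/2) = 2 * 1457.636 * tan(0.2295108)
swath = 2 * 1457.636 * 0.2336274
swath = 681.0874 km

681.0874 km


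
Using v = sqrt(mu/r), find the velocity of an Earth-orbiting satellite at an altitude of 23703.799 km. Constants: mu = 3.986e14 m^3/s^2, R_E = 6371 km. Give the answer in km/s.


r = R_E + alt = 6371.0 + 23703.799 = 30074.7990 km = 3.0074799e+07 m
v = sqrt(mu/r) = sqrt(3.986e14 / 3.0074799e+07) = 3640.5523 m/s = 3.6406 km/s

3.6406 km/s


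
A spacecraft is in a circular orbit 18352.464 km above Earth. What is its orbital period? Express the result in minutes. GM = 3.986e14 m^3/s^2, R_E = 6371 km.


r = 24723.4640 km = 2.4723464e+07 m
T = 2*pi*sqrt(r^3/mu) = 2*pi*sqrt(1.5112209e+22 / 3.986e14)
T = 38687.9039 s = 644.7984 min

644.7984 minutes


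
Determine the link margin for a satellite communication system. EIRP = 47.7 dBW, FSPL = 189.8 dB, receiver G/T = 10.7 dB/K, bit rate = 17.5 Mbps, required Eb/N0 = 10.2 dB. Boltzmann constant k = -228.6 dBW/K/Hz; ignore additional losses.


C/N0 = EIRP - FSPL + G/T - k = 47.7 - 189.8 + 10.7 - (-228.6)
C/N0 = 97.2000 dB-Hz
R_b = 17.5 Mbps = 1.75e+07 bps -> 10*log10(R_b) = 72.4304 dB-Hz
Eb/N0 = C/N0 - 10*log10(R_b) = 97.2000 - 72.4304 = 24.7696 dB
Margin = Eb/N0 - Eb/N0_req = 24.7696 - 10.2 = 14.5696 dB (link closes)

14.5696 dB


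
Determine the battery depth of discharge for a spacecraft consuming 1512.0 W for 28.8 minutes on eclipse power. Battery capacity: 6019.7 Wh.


E_used = P * t / 60 = 1512.0 * 28.8 / 60 = 725.7600 Wh
DOD = E_used / E_total * 100 = 725.7600 / 6019.7 * 100
DOD = 12.0564 %

12.0564 %


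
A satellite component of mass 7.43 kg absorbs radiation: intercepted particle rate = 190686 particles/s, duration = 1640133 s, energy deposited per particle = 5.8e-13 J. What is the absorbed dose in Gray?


Total energy deposited = rate * time * E_per
  = 190686 * 1640133 * 5.8e-13 = 0.1813952 J
Dose = E_total / mass = 0.1813952 / 7.43
Dose = 0.02441389 Gy

0.0244 Gy


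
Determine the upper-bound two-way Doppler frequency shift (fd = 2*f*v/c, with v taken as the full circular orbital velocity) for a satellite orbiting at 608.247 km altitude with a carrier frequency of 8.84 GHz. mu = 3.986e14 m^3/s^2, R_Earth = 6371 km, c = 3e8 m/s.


r = 6.979247e+06 m
v = sqrt(mu/r) = 7557.2600 m/s (worst-case radial velocity)
f = 8.84 GHz = 8.84e+09 Hz
fd = 2*f*v/c = 2*8.84e+09*7557.2600/3.0e+08
fd = 445374.5216 Hz

445374.5216 Hz


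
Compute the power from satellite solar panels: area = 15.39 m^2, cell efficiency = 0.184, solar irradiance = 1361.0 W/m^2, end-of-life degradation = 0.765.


P = area * eta * S * degradation
P = 15.39 * 0.184 * 1361.0 * 0.765
P = 2948.3294 W

2948.3294 W


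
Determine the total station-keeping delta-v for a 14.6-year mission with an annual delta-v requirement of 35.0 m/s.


dV = rate * years = 35.0 * 14.6
dV = 511.0000 m/s

511.0000 m/s


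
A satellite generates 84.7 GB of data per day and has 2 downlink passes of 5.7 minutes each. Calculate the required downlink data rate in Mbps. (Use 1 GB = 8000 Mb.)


total contact time = 2 * 5.7 * 60 = 684.0000 s
data = 84.7 GB = 677600.0000 Mb
rate = 677600.0000 / 684.0000 = 990.6433 Mbps

990.6433 Mbps


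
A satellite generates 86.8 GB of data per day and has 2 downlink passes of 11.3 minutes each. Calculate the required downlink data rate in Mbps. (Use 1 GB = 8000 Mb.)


total contact time = 2 * 11.3 * 60 = 1356.0000 s
data = 86.8 GB = 694400.0000 Mb
rate = 694400.0000 / 1356.0000 = 512.0944 Mbps

512.0944 Mbps


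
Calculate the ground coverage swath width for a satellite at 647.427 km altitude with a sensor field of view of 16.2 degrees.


FOV = 16.2 deg = 0.2827433 rad
swath = 2 * alt * tan(FOV/2) = 2 * 647.427 * tan(0.1413717)
swath = 2 * 647.427 * 0.1423211
swath = 184.2850 km

184.2850 km


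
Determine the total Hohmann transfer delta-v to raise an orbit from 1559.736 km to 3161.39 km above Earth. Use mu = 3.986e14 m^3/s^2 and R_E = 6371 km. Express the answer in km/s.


r1 = 7930.7360 km = 7.930736e+06 m
r2 = 9532.3900 km = 9.53239e+06 m
dv1 = sqrt(mu/r1)*(sqrt(2*r2/(r1+r2)) - 1) = 317.9777 m/s
dv2 = sqrt(mu/r2)*(1 - sqrt(2*r1/(r1+r2))) = 303.6711 m/s
total dv = |dv1| + |dv2| = 317.9777 + 303.6711 = 621.6488 m/s = 0.6216488 km/s

0.6216 km/s


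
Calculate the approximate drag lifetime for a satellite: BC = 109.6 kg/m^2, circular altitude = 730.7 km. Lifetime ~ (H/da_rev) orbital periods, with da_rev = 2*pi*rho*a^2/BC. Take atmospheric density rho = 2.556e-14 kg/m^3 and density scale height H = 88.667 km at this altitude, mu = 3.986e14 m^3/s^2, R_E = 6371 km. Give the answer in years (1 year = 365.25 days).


a = R_E + alt = 7101.7000 km = 7.1017e+06 m
da_rev = 2*pi*rho*a^2/BC = 2*pi*2.556e-14*(7.1017e+06)^2/109.6 = 0.0739017646 m per revolution
N = H/da_rev = 88667.0000 m / 0.0739017646 m = 1.1997954e+06 revolutions
P = 2*pi*sqrt(a^3/mu) = 5956.0002 s
lifetime = N*P = 1.1997954e+06 * 5956.0002 = 7.1459819e+09 s = 82708.1237 days
years = 82708.1237 / 365.25 = 226.4425 years

226.4425 years


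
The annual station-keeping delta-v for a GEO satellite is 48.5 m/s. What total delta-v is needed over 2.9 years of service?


dV = rate * years = 48.5 * 2.9
dV = 140.6500 m/s

140.6500 m/s


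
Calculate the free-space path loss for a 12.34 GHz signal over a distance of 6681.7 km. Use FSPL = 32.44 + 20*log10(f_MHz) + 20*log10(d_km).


f = 12.34 GHz = 12340.0000 MHz
d = 6681.7 km
FSPL = 32.44 + 20*log10(12340.0000) + 20*log10(6681.7)
FSPL = 32.44 + 81.8263 + 76.4977
FSPL = 190.7640 dB

190.7640 dB


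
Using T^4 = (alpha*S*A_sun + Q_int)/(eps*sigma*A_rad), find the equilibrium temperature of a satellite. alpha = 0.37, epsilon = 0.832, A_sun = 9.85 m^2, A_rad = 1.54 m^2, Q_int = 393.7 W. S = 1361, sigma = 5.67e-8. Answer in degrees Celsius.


Numerator = alpha*S*A_sun + Q_int = 0.37*1361*9.85 + 393.7 = 5353.8645 W
Denominator = eps*sigma*A_rad = 0.832*5.67e-8*1.54 = 7.2648576e-08 W/K^4
T^4 = 7.3695381e+10 K^4
T = 521.0268 K = 247.8768 C

247.8768 degrees Celsius


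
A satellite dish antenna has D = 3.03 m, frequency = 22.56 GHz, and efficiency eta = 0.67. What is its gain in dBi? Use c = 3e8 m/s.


lambda = c/f = 3e8 / 2.256e+10 = 0.01329787 m
G = eta*(pi*D/lambda)^2 = 0.67*(pi*3.03/0.01329787)^2
G = 343317.1402 (linear)
G = 10*log10(343317.1402) = 55.3570 dBi

55.3570 dBi


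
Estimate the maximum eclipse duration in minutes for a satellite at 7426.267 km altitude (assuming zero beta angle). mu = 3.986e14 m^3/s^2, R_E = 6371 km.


r = 13797.2670 km
T = 268.8126 min
Eclipse fraction = arcsin(R_E/r)/pi = arcsin(6371.0000/13797.2670)/pi
= arcsin(0.4617581)/pi = 0.1527812
Eclipse duration = 0.1527812 * 268.8126 = 41.0695 min

41.0695 minutes


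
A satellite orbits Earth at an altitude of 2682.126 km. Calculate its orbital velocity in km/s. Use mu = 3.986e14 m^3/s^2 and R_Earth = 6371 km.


r = R_E + alt = 6371.0 + 2682.126 = 9053.1260 km = 9.053126e+06 m
v = sqrt(mu/r) = sqrt(3.986e14 / 9.053126e+06) = 6635.4345 m/s = 6.6354 km/s

6.6354 km/s


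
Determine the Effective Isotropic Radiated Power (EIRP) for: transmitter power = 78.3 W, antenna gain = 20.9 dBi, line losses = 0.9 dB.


Pt = 78.3 W = 18.9376 dBW
EIRP = Pt_dBW + Gt - losses = 18.9376 + 20.9 - 0.9 = 38.9376 dBW

38.9376 dBW


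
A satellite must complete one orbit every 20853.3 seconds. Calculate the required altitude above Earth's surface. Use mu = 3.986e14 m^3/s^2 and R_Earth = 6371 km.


T = 20853.3 s
r = (mu*T^2/(4*pi^2))^(1/3) = (3.986e14 * 20853.3^2 / (4*pi^2))^(1/3)
r = 1.6374789e+07 m = 16374.7890 km
alt = r - R_E = 16374.7890 - 6371 = 10003.7890 km

10003.7890 km


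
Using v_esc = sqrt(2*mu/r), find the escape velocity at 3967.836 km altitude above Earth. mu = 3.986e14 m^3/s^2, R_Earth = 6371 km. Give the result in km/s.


r = 6371.0 + 3967.836 = 10338.8360 km = 1.0338836e+07 m
v_esc = sqrt(2*mu/r) = sqrt(2*3.986e14 / 1.0338836e+07)
v_esc = 8781.0777 m/s = 8.7811 km/s

8.7811 km/s


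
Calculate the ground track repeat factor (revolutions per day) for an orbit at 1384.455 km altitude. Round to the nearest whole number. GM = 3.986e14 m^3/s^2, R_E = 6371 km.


r = 7.755455e+06 m
T = 2*pi*sqrt(r^3/mu) = 6797.0763 s = 113.2846 min
revs/day = 1440 / 113.2846 = 12.7113
Rounded: 13 revolutions per day

13 revolutions per day


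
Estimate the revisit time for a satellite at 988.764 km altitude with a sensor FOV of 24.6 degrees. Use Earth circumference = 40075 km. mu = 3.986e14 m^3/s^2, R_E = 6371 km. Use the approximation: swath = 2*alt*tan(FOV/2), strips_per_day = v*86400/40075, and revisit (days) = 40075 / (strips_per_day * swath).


swath = 2*988.764*tan(0.2146755) = 431.1708 km
v = sqrt(mu/r) = 7359.3033 m/s = 7.3593 km/s
strips/day = v*86400/40075 = 7.3593*86400/40075 = 15.8663
coverage/day = strips * swath = 15.8663 * 431.1708 = 6841.1055 km
revisit = 40075 / 6841.1055 = 5.8580 days

5.8580 days


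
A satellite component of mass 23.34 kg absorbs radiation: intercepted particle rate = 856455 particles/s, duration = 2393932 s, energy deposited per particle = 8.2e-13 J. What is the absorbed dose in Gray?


Total energy deposited = rate * time * E_per
  = 856455 * 2393932 * 8.2e-13 = 1.6812 J
Dose = E_total / mass = 1.6812 / 23.34
Dose = 0.07203264 Gy

0.0720 Gy


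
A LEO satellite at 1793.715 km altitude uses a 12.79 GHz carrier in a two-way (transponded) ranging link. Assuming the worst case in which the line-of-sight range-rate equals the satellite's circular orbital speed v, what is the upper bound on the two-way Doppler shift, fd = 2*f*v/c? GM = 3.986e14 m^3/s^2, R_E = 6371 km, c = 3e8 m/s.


r = 8.164715e+06 m
v = sqrt(mu/r) = 6987.1189 m/s (worst-case radial velocity)
f = 12.79 GHz = 1.279e+10 Hz
fd = 2*f*v/c = 2*1.279e+10*6987.1189/3.0e+08
fd = 595768.3363 Hz

595768.3363 Hz


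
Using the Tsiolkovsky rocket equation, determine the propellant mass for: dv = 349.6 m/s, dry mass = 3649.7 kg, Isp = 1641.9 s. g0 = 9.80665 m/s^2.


ve = Isp * g0 = 1641.9 * 9.80665 = 16101.538635 m/s
mass ratio = exp(dv/ve) = exp(349.6/16101.538635) = 1.02194964
m_prop = m_dry * (mr - 1) = 3649.7 * (1.02194964 - 1)
m_prop = 80.1096 kg

80.1096 kg


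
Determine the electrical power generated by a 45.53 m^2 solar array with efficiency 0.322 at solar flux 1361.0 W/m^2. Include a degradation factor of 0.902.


P = area * eta * S * degradation
P = 45.53 * 0.322 * 1361.0 * 0.902
P = 17997.7488 W

17997.7488 W


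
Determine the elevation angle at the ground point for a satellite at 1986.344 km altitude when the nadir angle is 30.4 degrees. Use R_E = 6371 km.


r = R_E + alt = 8357.3440 km
Law of sines in the satellite / Earth-center / ground-point triangle:
  sin(nadir)/R_E = sin(90 + el)/r  =>  cos(el) = (r/R_E)*sin(nadir)
cos(el) = (8357.3440 / 6371.0000) * sin(30.4 deg) = 0.6638045
el = arccos(0.6638045) = 48.4093 deg
(Earth-central angle = 90 - nadir - el = 11.1907 deg)

48.4093 degrees


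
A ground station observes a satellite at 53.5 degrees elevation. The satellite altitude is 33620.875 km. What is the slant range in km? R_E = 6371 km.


h = 33620.875 km, el = 53.5 deg
d = -R_E*sin(el) + sqrt((R_E*sin(el))^2 + 2*R_E*h + h^2)
d = -6371.0000*sin(0.9337511) + sqrt((6371.0000*0.8038569)^2 + 2*6371.0000*33620.875 + 33620.875^2)
d = 34690.5467 km

34690.5467 km


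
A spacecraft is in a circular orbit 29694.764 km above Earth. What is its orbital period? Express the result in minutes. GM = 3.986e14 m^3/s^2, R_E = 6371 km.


r = 36065.7640 km = 3.6065764e+07 m
T = 2*pi*sqrt(r^3/mu) = 2*pi*sqrt(4.6912158e+22 / 3.986e14)
T = 68163.8208 s = 1136.0637 min

1136.0637 minutes


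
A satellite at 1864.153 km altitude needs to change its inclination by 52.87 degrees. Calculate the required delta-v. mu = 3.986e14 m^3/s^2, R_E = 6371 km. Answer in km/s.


r = 8235.1530 km = 8.235153e+06 m
V = sqrt(mu/r) = 6957.1731 m/s
di = 52.87 deg = 0.9227556 rad
dV = 2*V*sin(di/2) = 2*6957.1731*sin(0.4613778)
dV = 6194.4201 m/s = 6.1944 km/s

6.1944 km/s


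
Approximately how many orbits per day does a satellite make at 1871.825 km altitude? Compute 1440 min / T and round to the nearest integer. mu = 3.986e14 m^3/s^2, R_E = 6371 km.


r = 8.242825e+06 m
T = 2*pi*sqrt(r^3/mu) = 7447.7543 s = 124.1292 min
revs/day = 1440 / 124.1292 = 11.6008
Rounded: 12 revolutions per day

12 revolutions per day


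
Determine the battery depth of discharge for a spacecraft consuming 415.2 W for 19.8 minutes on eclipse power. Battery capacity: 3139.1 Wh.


E_used = P * t / 60 = 415.2 * 19.8 / 60 = 137.0160 Wh
DOD = E_used / E_total * 100 = 137.0160 / 3139.1 * 100
DOD = 4.3648 %

4.3648 %


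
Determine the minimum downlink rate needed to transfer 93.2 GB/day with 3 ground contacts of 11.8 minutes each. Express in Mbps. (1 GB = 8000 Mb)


total contact time = 3 * 11.8 * 60 = 2124.0000 s
data = 93.2 GB = 745600.0000 Mb
rate = 745600.0000 / 2124.0000 = 351.0358 Mbps

351.0358 Mbps


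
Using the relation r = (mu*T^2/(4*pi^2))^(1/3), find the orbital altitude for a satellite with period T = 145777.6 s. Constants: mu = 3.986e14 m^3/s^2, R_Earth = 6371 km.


T = 145777.6 s
r = (mu*T^2/(4*pi^2))^(1/3) = (3.986e14 * 145777.6^2 / (4*pi^2))^(1/3)
r = 5.9866847e+07 m = 59866.8466 km
alt = r - R_E = 59866.8466 - 6371 = 53495.8466 km

53495.8466 km


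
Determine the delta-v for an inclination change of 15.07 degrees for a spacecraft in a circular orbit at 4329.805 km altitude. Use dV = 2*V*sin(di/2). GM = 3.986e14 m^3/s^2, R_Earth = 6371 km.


r = 10700.8050 km = 1.0700805e+07 m
V = sqrt(mu/r) = 6103.2396 m/s
di = 15.07 deg = 0.2630211 rad
dV = 2*V*sin(di/2) = 2*6103.2396*sin(0.1315106)
dV = 1600.6577 m/s = 1.6007 km/s

1.6007 km/s


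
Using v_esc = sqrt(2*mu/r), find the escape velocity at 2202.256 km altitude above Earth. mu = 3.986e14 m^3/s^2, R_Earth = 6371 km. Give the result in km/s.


r = 6371.0 + 2202.256 = 8573.2560 km = 8.573256e+06 m
v_esc = sqrt(2*mu/r) = sqrt(2*3.986e14 / 8.573256e+06)
v_esc = 9642.9685 m/s = 9.6430 km/s

9.6430 km/s


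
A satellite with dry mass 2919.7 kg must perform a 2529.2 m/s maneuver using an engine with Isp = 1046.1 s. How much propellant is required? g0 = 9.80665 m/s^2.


ve = Isp * g0 = 1046.1 * 9.80665 = 10258.736565 m/s
mass ratio = exp(dv/ve) = exp(2529.2/10258.736565) = 1.27959175
m_prop = m_dry * (mr - 1) = 2919.7 * (1.27959175 - 1)
m_prop = 816.3240 kg

816.3240 kg


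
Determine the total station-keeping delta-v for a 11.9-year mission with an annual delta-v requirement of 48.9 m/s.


dV = rate * years = 48.9 * 11.9
dV = 581.9100 m/s

581.9100 m/s


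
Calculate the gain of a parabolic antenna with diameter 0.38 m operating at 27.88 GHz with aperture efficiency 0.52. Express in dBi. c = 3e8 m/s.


lambda = c/f = 3e8 / 2.788e+10 = 0.0107604 m
G = eta*(pi*D/lambda)^2 = 0.52*(pi*0.38/0.0107604)^2
G = 6400.4913 (linear)
G = 10*log10(6400.4913) = 38.0621 dBi

38.0621 dBi


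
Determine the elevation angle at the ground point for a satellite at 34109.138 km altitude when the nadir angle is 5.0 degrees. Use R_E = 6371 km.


r = R_E + alt = 40480.1380 km
Law of sines in the satellite / Earth-center / ground-point triangle:
  sin(nadir)/R_E = sin(90 + el)/r  =>  cos(el) = (r/R_E)*sin(nadir)
cos(el) = (40480.1380 / 6371.0000) * sin(5.0 deg) = 0.5537712
el = arccos(0.5537712) = 56.3739 deg
(Earth-central angle = 90 - nadir - el = 28.6261 deg)

56.3739 degrees


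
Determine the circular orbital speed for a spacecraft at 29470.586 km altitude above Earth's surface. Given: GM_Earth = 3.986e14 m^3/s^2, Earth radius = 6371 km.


r = R_E + alt = 6371.0 + 29470.586 = 35841.5860 km = 3.5841586e+07 m
v = sqrt(mu/r) = sqrt(3.986e14 / 3.5841586e+07) = 3334.8403 m/s = 3.3348 km/s

3.3348 km/s


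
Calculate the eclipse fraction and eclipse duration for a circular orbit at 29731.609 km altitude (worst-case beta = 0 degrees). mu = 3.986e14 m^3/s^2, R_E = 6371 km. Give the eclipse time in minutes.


r = 36102.6090 km
T = 1137.8050 min
Eclipse fraction = arcsin(R_E/r)/pi = arcsin(6371.0000/36102.6090)/pi
= arcsin(0.1764692)/pi = 0.05646761
Eclipse duration = 0.05646761 * 1137.8050 = 64.2491 min

64.2491 minutes


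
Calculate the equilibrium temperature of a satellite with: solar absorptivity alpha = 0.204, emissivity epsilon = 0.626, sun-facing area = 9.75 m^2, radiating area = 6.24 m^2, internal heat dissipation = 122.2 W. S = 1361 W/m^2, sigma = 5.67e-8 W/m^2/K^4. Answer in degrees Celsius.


Numerator = alpha*S*A_sun + Q_int = 0.204*1361*9.75 + 122.2 = 2829.2290 W
Denominator = eps*sigma*A_rad = 0.626*5.67e-8*6.24 = 2.2148381e-07 W/K^4
T^4 = 1.2773977e+10 K^4
T = 336.1875 K = 63.0375 C

63.0375 degrees Celsius


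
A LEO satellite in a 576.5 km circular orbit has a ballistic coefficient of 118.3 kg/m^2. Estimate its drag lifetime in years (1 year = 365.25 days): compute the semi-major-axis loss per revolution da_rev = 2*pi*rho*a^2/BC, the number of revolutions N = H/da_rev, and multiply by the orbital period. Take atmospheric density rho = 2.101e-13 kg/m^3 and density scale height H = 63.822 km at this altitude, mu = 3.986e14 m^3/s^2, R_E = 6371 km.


a = R_E + alt = 6947.5000 km = 6.9475e+06 m
da_rev = 2*pi*rho*a^2/BC = 2*pi*2.101e-13*(6.9475e+06)^2/118.3 = 0.538614805 m per revolution
N = H/da_rev = 63822.0000 m / 0.538614805 m = 118492.8438 revolutions
P = 2*pi*sqrt(a^3/mu) = 5763.0721 s
lifetime = N*P = 118492.8438 * 5763.0721 = 6.828828e+08 s = 7903.7362 days
years = 7903.7362 / 365.25 = 21.6393 years

21.6393 years


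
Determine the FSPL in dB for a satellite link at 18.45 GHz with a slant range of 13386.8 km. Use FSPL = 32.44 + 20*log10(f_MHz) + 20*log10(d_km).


f = 18.45 GHz = 18450.0000 MHz
d = 13386.8 km
FSPL = 32.44 + 20*log10(18450.0000) + 20*log10(13386.8)
FSPL = 32.44 + 85.3199 + 82.5335
FSPL = 200.2935 dB

200.2935 dB


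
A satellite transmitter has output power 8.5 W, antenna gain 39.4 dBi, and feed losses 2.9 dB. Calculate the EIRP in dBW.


Pt = 8.5 W = 9.2942 dBW
EIRP = Pt_dBW + Gt - losses = 9.2942 + 39.4 - 2.9 = 45.7942 dBW

45.7942 dBW


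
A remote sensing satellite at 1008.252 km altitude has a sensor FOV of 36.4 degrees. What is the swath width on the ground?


FOV = 36.4 deg = 0.6352998 rad
swath = 2 * alt * tan(FOV/2) = 2 * 1008.252 * tan(0.3176499)
swath = 2 * 1008.252 * 0.3287833
swath = 662.9928 km

662.9928 km


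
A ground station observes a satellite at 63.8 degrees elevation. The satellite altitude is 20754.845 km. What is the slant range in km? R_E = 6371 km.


h = 20754.845 km, el = 63.8 deg
d = -R_E*sin(el) + sqrt((R_E*sin(el))^2 + 2*R_E*h + h^2)
d = -6371.0000*sin(1.1135) + sqrt((6371.0000*0.8972584)^2 + 2*6371.0000*20754.845 + 20754.845^2)
d = 21263.1784 km

21263.1784 km


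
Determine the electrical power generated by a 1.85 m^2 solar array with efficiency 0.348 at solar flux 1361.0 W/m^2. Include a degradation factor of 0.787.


P = area * eta * S * degradation
P = 1.85 * 0.348 * 1361.0 * 0.787
P = 689.5787 W

689.5787 W


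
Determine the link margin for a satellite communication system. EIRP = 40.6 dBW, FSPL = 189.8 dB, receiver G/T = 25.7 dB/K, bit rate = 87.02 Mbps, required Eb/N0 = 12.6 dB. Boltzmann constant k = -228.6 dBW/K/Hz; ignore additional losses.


C/N0 = EIRP - FSPL + G/T - k = 40.6 - 189.8 + 25.7 - (-228.6)
C/N0 = 105.1000 dB-Hz
R_b = 87.02 Mbps = 8.702e+07 bps -> 10*log10(R_b) = 79.3962 dB-Hz
Eb/N0 = C/N0 - 10*log10(R_b) = 105.1000 - 79.3962 = 25.7038 dB
Margin = Eb/N0 - Eb/N0_req = 25.7038 - 12.6 = 13.1038 dB (link closes)

13.1038 dB


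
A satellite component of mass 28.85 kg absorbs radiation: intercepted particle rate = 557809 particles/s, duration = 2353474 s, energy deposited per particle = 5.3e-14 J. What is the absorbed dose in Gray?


Total energy deposited = rate * time * E_per
  = 557809 * 2353474 * 5.3e-14 = 0.06957782 J
Dose = E_total / mass = 0.06957782 / 28.85
Dose = 0.002411709 Gy

0.0024 Gy


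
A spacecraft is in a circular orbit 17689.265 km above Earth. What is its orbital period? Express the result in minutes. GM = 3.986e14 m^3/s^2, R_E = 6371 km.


r = 24060.2650 km = 2.4060265e+07 m
T = 2*pi*sqrt(r^3/mu) = 2*pi*sqrt(1.39284e+22 / 3.986e14)
T = 37141.7045 s = 619.0284 min

619.0284 minutes


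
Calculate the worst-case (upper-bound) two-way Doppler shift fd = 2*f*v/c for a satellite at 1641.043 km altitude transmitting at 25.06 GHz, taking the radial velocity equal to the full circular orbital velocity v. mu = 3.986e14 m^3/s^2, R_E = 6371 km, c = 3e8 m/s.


r = 8.012043e+06 m
v = sqrt(mu/r) = 7053.3756 m/s (worst-case radial velocity)
f = 25.06 GHz = 2.506e+10 Hz
fd = 2*f*v/c = 2*2.506e+10*7053.3756/3.0e+08
fd = 1.178384e+06 Hz

1.1784e+06 Hz


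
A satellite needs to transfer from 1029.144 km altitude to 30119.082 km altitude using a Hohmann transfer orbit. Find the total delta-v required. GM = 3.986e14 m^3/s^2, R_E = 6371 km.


r1 = 7400.1440 km = 7.400144e+06 m
r2 = 36490.0820 km = 3.6490082e+07 m
dv1 = sqrt(mu/r1)*(sqrt(2*r2/(r1+r2)) - 1) = 2124.6358 m/s
dv2 = sqrt(mu/r2)*(1 - sqrt(2*r1/(r1+r2))) = 1385.8205 m/s
total dv = |dv1| + |dv2| = 2124.6358 + 1385.8205 = 3510.4563 m/s = 3.5105 km/s

3.5105 km/s


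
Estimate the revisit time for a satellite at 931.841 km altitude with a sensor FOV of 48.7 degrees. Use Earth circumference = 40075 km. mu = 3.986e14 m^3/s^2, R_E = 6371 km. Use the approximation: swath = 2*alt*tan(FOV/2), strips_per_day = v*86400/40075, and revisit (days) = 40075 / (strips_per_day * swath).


swath = 2*931.841*tan(0.4249877) = 843.4434 km
v = sqrt(mu/r) = 7387.9292 m/s = 7.3879 km/s
strips/day = v*86400/40075 = 7.3879*86400/40075 = 15.9281
coverage/day = strips * swath = 15.9281 * 843.4434 = 13434.4186 km
revisit = 40075 / 13434.4186 = 2.9830 days

2.9830 days


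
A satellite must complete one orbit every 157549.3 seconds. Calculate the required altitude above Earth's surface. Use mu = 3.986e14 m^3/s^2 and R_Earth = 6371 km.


T = 157549.3 s
r = (mu*T^2/(4*pi^2))^(1/3) = (3.986e14 * 157549.3^2 / (4*pi^2))^(1/3)
r = 6.3047834e+07 m = 63047.8340 km
alt = r - R_E = 63047.8340 - 6371 = 56676.8340 km

56676.8340 km


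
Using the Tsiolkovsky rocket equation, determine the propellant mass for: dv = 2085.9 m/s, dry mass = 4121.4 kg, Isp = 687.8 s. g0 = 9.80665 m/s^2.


ve = Isp * g0 = 687.8 * 9.80665 = 6745.013870 m/s
mass ratio = exp(dv/ve) = exp(2085.9/6745.013870) = 1.36240383
m_prop = m_dry * (mr - 1) = 4121.4 * (1.36240383 - 1)
m_prop = 1493.6111 kg

1493.6111 kg


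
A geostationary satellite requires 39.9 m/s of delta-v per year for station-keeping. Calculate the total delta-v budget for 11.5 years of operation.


dV = rate * years = 39.9 * 11.5
dV = 458.8500 m/s

458.8500 m/s


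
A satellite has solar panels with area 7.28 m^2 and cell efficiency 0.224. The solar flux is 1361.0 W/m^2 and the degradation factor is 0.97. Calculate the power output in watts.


P = area * eta * S * degradation
P = 7.28 * 0.224 * 1361.0 * 0.97
P = 2152.8276 W

2152.8276 W


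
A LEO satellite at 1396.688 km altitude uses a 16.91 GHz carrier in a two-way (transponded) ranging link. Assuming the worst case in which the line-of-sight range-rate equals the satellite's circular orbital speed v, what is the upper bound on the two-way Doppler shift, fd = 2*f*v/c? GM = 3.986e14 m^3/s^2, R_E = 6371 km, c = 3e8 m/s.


r = 7.767688e+06 m
v = sqrt(mu/r) = 7163.4587 m/s (worst-case radial velocity)
f = 16.91 GHz = 1.691e+10 Hz
fd = 2*f*v/c = 2*1.691e+10*7163.4587/3.0e+08
fd = 807560.5760 Hz

807560.5760 Hz


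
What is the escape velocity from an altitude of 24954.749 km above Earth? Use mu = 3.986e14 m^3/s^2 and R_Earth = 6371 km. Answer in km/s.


r = 6371.0 + 24954.749 = 31325.7490 km = 3.1325749e+07 m
v_esc = sqrt(2*mu/r) = sqrt(2*3.986e14 / 3.1325749e+07)
v_esc = 5044.6718 m/s = 5.0447 km/s

5.0447 km/s


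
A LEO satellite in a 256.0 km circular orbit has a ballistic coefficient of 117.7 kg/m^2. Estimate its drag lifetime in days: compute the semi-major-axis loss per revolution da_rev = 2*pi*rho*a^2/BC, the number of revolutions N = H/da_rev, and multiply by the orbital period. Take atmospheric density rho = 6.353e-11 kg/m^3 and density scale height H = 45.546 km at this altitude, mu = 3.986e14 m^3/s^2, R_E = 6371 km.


a = R_E + alt = 6627.0000 km = 6.627e+06 m
da_rev = 2*pi*rho*a^2/BC = 2*pi*6.353e-11*(6.627e+06)^2/117.7 = 148.941664 m per revolution
N = H/da_rev = 45546.0000 m / 148.941664 m = 305.7976 revolutions
P = 2*pi*sqrt(a^3/mu) = 5368.9168 s
lifetime = N*P = 305.7976 * 5368.9168 = 1.6418018e+06 s = 19.0023 days

19.0023 days


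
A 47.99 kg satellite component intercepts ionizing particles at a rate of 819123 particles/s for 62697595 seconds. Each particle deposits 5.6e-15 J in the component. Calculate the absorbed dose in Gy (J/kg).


Total energy deposited = rate * time * E_per
  = 819123 * 62697595 * 5.6e-15 = 0.2875994 J
Dose = E_total / mass = 0.2875994 / 47.99
Dose = 0.005992903 Gy

0.0060 Gy


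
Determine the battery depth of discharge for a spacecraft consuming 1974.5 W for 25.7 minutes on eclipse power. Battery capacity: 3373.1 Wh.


E_used = P * t / 60 = 1974.5 * 25.7 / 60 = 845.7442 Wh
DOD = E_used / E_total * 100 = 845.7442 / 3373.1 * 100
DOD = 25.0732 %

25.0732 %


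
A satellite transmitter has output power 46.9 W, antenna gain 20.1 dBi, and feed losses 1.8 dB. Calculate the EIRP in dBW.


Pt = 46.9 W = 16.7117 dBW
EIRP = Pt_dBW + Gt - losses = 16.7117 + 20.1 - 1.8 = 35.0117 dBW

35.0117 dBW


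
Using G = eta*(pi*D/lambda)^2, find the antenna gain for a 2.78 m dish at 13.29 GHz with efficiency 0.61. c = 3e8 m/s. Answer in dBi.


lambda = c/f = 3e8 / 1.329e+10 = 0.02257336 m
G = eta*(pi*D/lambda)^2 = 0.61*(pi*2.78/0.02257336)^2
G = 91311.7413 (linear)
G = 10*log10(91311.7413) = 49.6053 dBi

49.6053 dBi


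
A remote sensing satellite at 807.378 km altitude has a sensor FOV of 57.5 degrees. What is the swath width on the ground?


FOV = 57.5 deg = 1.0036 rad
swath = 2 * alt * tan(FOV/2) = 2 * 807.378 * tan(0.5017822)
swath = 2 * 807.378 * 0.5486188
swath = 885.8855 km

885.8855 km


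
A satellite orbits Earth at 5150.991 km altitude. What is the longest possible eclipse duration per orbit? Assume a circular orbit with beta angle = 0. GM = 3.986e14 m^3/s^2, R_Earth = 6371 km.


r = 11521.9910 km
T = 205.1404 min
Eclipse fraction = arcsin(R_E/r)/pi = arcsin(6371.0000/11521.9910)/pi
= arcsin(0.5529426)/pi = 0.1864951
Eclipse duration = 0.1864951 * 205.1404 = 38.2577 min

38.2577 minutes


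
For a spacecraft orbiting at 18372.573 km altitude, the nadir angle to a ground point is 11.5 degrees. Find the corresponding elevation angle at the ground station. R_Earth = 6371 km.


r = R_E + alt = 24743.5730 km
Law of sines in the satellite / Earth-center / ground-point triangle:
  sin(nadir)/R_E = sin(90 + el)/r  =>  cos(el) = (r/R_E)*sin(nadir)
cos(el) = (24743.5730 / 6371.0000) * sin(11.5 deg) = 0.7743015
el = arccos(0.7743015) = 39.2583 deg
(Earth-central angle = 90 - nadir - el = 39.2417 deg)

39.2583 degrees


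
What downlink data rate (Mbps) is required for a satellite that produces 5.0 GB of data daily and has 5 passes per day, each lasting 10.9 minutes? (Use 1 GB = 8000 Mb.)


total contact time = 5 * 10.9 * 60 = 3270.0000 s
data = 5.0 GB = 40000.0000 Mb
rate = 40000.0000 / 3270.0000 = 12.2324 Mbps

12.2324 Mbps


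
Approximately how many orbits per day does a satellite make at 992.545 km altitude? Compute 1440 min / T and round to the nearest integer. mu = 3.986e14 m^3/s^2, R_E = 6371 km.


r = 7.363545e+06 m
T = 2*pi*sqrt(r^3/mu) = 6288.4214 s = 104.8070 min
revs/day = 1440 / 104.8070 = 13.7395
Rounded: 14 revolutions per day

14 revolutions per day


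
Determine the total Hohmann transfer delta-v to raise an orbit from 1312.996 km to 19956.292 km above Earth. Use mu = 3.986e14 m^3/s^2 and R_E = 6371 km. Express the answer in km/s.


r1 = 7683.9960 km = 7.683996e+06 m
r2 = 26327.2920 km = 2.6327292e+07 m
dv1 = sqrt(mu/r1)*(sqrt(2*r2/(r1+r2)) - 1) = 1759.1549 m/s
dv2 = sqrt(mu/r2)*(1 - sqrt(2*r1/(r1+r2))) = 1275.4914 m/s
total dv = |dv1| + |dv2| = 1759.1549 + 1275.4914 = 3034.6463 m/s = 3.0346 km/s

3.0346 km/s
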